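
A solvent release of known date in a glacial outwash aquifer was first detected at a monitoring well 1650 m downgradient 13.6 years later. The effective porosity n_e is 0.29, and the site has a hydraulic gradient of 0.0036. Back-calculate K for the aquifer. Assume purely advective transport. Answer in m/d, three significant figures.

t = 13.6 years = 4964 d
v = L / t = 1650 / 4964 = 0.3324 m/d
K = v · n / i = 0.3324 × 0.29 / 0.0036 = 26.8 m/d

26.8 m/d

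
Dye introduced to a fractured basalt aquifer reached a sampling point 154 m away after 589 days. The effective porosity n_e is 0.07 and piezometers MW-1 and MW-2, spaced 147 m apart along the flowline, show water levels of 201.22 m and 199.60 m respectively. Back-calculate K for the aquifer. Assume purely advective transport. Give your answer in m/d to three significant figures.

1.66 m/d

Hydraulic gradient i = (201.22 − 199.60) / 147 = 1.62 / 147 = 0.01102
v = L / t = 154 / 589 = 0.2615 m/d
K = v · n / i = 0.2615 × 0.07 / 0.01102 = 1.66 m/d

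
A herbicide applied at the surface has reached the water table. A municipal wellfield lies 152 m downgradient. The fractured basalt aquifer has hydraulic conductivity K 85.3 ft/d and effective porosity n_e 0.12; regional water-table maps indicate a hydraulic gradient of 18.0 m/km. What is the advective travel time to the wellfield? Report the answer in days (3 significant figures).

39.0 days

K = 85.3 ft/d × 0.3048 = 26.00 m/d
Specific discharge q = 26.00 × 0.018 = 0.4680 m/d
Average linear velocity = 0.4680 / 0.12 = 3.900 m/d
t = L / v = 152 / 3.900 = 38.98 d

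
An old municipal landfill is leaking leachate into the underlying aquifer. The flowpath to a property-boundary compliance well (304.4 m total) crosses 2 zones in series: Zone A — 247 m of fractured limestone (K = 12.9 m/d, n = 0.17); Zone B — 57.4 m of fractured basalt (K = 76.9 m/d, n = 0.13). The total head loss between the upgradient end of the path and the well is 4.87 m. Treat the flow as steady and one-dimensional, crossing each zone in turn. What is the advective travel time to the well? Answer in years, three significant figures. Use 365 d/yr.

Continuity: the same q passes through each zone, so ΔH = q·Σ(L_j/K_j) — the zones act as resistances in series.
Σ(L/K) = 247/12.9 + 57.4/76.9 = 19.15 + 0.7464 = 19.89 d
q = ΔH / Σ(L/K) = 4.87 / 19.89 = 0.2448 m/d (same in every zone)
Zone A: v = q/n = 0.2448/0.17 = 1.440 m/d → t_A = 247/1.440 = 171.5 d
Zone B: v = q/n = 0.2448/0.13 = 1.883 m/d → t_B = 57.4/1.883 = 30.48 d
Total t = 171.5 + 30.48 = 202.0 d
   = 202.0 / 365 = 0.553 yr

0.553 years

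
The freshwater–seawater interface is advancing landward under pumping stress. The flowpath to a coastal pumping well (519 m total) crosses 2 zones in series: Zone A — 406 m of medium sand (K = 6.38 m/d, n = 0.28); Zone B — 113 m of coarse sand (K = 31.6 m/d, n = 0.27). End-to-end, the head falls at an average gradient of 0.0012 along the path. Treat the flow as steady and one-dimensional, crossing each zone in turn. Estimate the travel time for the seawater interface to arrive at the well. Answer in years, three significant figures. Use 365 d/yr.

Steady 1-D flow in series ⇒ the Darcy flux q is identical in every zone and the zone head losses add (resistances L/K in series).
Σ(L/K) = 406/6.38 + 113/31.6 = 63.64 + 3.576 = 67.21 d
K_eq = L_total / Σ(L/K) = 519 / 67.21 = 7.722 m/d
q = K_eq · i = 7.722 × 0.0012 = 0.009266 m/d (same in every zone)
Zone A: v = q/n = 0.009266/0.28 = 0.03309 m/d → t_A = 406/0.03309 = 12270 d
Zone B: v = q/n = 0.009266/0.27 = 0.03432 m/d → t_B = 113/0.03432 = 3293 d
Total t = 12270 + 3293 = 15560 d
   = 15560 / 365 = 42.6 yr

42.6 years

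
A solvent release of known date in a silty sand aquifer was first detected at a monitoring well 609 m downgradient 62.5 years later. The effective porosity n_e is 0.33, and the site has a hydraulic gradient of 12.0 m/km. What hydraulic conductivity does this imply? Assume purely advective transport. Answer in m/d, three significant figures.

t = 62.5 years = 22810 d
v = L / t = 609 / 22810 = 0.02670 m/d
K = v · n / i = 0.02670 × 0.33 / 0.012 = 0.734 m/d

0.734 m/d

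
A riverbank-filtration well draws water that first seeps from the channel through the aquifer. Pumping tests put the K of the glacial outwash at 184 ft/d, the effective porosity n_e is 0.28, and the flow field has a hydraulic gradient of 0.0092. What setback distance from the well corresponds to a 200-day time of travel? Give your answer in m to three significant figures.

369 m

K = 184 ft/d × 0.3048 = 56.08 m/d
Darcy flux q = K·i = 56.08 × 0.0092 = 0.5160 m/d
v = Ki/n = 56.08·0.0092/0.28 = 1.843 m/d
L = v × T = 1.843 × 200 = 368.5 m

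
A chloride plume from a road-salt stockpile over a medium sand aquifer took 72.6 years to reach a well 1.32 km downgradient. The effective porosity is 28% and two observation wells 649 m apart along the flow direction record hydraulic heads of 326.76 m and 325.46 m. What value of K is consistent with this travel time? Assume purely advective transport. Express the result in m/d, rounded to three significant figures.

6.96 m/d

Hydraulic gradient i = (326.76 − 325.46) / 649 = 1.30 / 649 = 0.002003
t = 72.6 years = 26500 d
L = 1.32 km = 1320 m
v = L / t = 1320 / 26500 = 0.04981 m/d
K = v · n / i = 0.04981 × 0.28 / 0.002003 = 6.96 m/d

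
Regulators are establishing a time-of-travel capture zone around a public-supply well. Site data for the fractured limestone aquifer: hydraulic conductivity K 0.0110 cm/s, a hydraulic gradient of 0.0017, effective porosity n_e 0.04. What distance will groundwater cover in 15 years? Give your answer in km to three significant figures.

2.21 km

K = 0.0110 cm/s × 864 = 9.504 m/d
Darcy flux q = K·i = 9.504 × 0.0017 = 0.01616 m/d
Average linear velocity = 0.01616 / 0.04 = 0.4039 m/d
T = 15 yr × 365 = 5475 d
L = v × T = 0.4039 × 5475 = 2211 m
   = 2.21 km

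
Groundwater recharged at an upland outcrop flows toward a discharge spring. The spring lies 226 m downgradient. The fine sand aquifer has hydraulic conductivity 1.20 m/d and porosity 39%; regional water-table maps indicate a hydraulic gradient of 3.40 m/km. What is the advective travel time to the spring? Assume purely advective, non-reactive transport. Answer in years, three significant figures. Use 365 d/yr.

59.2 years

Darcy flux q = K·i = 1.20 × 0.0034 = 0.004080 m/d
Average linear velocity = 0.004080 / 0.39 = 0.01046 m/d
t = L / v = 226 / 0.01046 = 21600 d
   = 21600 / 365 = 59.2 yr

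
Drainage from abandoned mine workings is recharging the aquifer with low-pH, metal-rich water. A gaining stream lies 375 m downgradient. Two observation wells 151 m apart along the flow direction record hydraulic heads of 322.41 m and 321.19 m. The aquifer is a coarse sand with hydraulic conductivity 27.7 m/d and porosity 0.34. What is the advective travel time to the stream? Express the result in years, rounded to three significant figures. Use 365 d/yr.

Hydraulic gradient i = (322.41 − 321.19) / 151 = 1.22 / 151 = 0.008079
Specific discharge q = 27.7 × 0.008079 = 0.2238 m/d
Seepage velocity v = q / n = 0.2238 / 0.34 = 0.6582 m/d
t = L / v = 375 / 0.6582 = 569.7 d
   = 569.7 / 365 = 1.56 yr

1.56 years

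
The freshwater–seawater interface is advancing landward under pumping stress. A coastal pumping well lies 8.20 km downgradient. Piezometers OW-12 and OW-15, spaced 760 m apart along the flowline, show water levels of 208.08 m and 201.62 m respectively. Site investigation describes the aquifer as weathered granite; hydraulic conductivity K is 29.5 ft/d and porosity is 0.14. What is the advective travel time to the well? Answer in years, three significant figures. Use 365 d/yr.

Hydraulic gradient i = (208.08 − 201.62) / 760 = 6.46 / 760 = 0.008500
K = 29.5 ft/d × 0.3048 = 8.992 m/d
Specific discharge q = 8.992 × 0.008500 = 0.07643 m/d
v_s = q/n_e = 0.07643/0.14 = 0.5459 m/d
L = 8.20 km = 8200 m
t = L / v = 8200 / 0.5459 = 15020 d
   = 15020 / 365 = 41.2 yr

41.2 years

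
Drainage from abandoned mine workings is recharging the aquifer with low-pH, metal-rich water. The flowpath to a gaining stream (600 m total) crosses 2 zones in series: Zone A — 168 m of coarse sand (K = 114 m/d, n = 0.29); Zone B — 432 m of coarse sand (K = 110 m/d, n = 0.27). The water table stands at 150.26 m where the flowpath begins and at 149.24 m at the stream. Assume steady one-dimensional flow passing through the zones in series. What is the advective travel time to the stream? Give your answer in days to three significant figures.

Total head drop ΔH = 150.26 − 149.24 = 1.02 m
Steady 1-D flow in series ⇒ the Darcy flux q is identical in every zone and the zone head losses add (resistances L/K in series).
Σ(L/K) = 168/114 + 432/110 = 1.474 + 3.927 = 5.401 d
q = ΔH / Σ(L/K) = 1.02 / 5.401 = 0.1889 m/d (same in every zone)
Zone A: v = q/n = 0.1889/0.29 = 0.6512 m/d → t_A = 168/0.6512 = 258.0 d
Zone B: v = q/n = 0.1889/0.27 = 0.6995 m/d → t_B = 432/0.6995 = 617.6 d
Total t = 258.0 + 617.6 = 875.6 d

876 days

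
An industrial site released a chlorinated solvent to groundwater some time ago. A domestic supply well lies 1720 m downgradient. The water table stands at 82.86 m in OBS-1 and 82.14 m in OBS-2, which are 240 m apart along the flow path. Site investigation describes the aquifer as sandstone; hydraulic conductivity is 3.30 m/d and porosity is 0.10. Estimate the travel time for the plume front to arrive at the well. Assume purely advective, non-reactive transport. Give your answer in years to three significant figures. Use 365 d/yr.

47.6 years

Hydraulic gradient i = (82.86 − 82.14) / 240 = 0.72 / 240 = 0.003000
q = Ki = 3.30 × 0.003000 = 0.009900 m/d
Average linear velocity = 0.009900 / 0.10 = 0.09900 m/d
t = L / v = 1720 / 0.09900 = 17370 d
   = 17370 / 365 = 47.6 yr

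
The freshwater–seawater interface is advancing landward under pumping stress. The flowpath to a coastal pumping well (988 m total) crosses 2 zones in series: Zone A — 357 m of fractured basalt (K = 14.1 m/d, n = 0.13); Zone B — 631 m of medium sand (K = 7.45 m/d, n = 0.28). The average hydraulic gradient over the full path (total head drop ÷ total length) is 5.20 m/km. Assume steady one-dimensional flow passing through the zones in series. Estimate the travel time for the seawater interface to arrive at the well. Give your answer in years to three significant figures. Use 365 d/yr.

Continuity: the same q passes through each zone, so ΔH = q·Σ(L_j/K_j) — the zones act as resistances in series.
Σ(L/K) = 357/14.1 + 631/7.45 = 25.32 + 84.70 = 110.0 d
K_eq = L_total / Σ(L/K) = 988 / 110.0 = 8.980 m/d
q = K_eq · i = 8.980 × 0.0052 = 0.04670 m/d (same in every zone)
Zone A: v = q/n = 0.04670/0.13 = 0.3592 m/d → t_A = 357/0.3592 = 993.8 d
Zone B: v = q/n = 0.04670/0.28 = 0.1668 m/d → t_B = 631/0.1668 = 3783 d
Total t = 993.8 + 3783 = 4777 d
   = 4777 / 365 = 13.1 yr

13.1 years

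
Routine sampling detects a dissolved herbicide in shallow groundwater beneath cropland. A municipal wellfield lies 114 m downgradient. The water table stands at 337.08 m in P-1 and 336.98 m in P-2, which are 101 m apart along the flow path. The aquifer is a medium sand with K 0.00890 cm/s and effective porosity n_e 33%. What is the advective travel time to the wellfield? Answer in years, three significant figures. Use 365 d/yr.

13.5 years

Hydraulic gradient i = (337.08 − 336.98) / 101 = 0.10 / 101 = 9.901e-4
K = 0.00890 cm/s × 864 = 7.690 m/d
Darcy flux q = K·i = 7.690 × 9.901e-4 = 0.007613 m/d
v = Ki/n = 7.690·9.901e-4/0.33 = 0.02307 m/d
t = L / v = 114 / 0.02307 = 4941 d
   = 4941 / 365 = 13.5 yr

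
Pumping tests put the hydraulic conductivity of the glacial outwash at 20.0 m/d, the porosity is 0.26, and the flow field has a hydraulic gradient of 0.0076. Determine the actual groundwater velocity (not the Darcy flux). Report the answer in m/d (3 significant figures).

Specific discharge q = 20.0 × 0.0076 = 0.1520 m/d
v = Ki/n = 20.0·0.0076/0.26 = 0.5846 m/d

0.585 m/d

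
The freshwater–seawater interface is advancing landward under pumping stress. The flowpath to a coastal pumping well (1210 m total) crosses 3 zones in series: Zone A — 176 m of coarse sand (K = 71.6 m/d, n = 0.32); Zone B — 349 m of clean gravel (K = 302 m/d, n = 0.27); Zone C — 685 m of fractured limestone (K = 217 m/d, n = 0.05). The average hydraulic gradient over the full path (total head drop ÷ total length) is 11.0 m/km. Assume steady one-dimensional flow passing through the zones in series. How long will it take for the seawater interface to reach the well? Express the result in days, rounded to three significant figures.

94.0 days

Steady 1-D flow in series ⇒ the Darcy flux q is identical in every zone and the zone head losses add (resistances L/K in series).
Σ(L/K) = 176/71.6 + 349/302 + 685/217 = 2.458 + 1.156 + 3.157 = 6.770 d
K_eq = L_total / Σ(L/K) = 1210 / 6.770 = 178.7 m/d
q = K_eq · i = 178.7 × 0.011 = 1.966 m/d (same in every zone)
Zone A: v = q/n = 1.966/0.32 = 6.143 m/d → t_A = 176/6.143 = 28.65 d
Zone B: v = q/n = 1.966/0.27 = 7.281 m/d → t_B = 349/7.281 = 47.93 d
Zone C: v = q/n = 1.966/0.05 = 39.32 m/d → t_C = 685/39.32 = 17.42 d
Total t = 28.65 + 47.93 + 17.42 = 94.00 d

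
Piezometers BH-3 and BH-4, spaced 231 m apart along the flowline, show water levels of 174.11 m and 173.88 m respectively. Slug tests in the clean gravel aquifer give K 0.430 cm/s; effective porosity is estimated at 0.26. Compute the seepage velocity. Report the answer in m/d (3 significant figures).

1.42 m/d

Hydraulic gradient i = (174.11 − 173.88) / 231 = 0.23 / 231 = 9.957e-4
K = 0.430 cm/s × 864 = 371.5 m/d
Specific discharge q = 371.5 × 9.957e-4 = 0.3699 m/d
Average linear velocity = 0.3699 / 0.26 = 1.423 m/d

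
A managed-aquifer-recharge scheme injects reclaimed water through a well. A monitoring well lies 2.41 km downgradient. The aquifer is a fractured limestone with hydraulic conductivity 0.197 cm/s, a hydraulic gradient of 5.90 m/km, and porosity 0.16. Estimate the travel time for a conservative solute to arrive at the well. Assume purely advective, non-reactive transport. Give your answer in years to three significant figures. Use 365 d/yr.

1.05 years

K = 0.197 cm/s × 864 = 170.2 m/d
Darcy flux q = K·i = 170.2 × 0.0059 = 1.004 m/d
Seepage velocity v = q / n = 1.004 / 0.16 = 6.276 m/d
L = 2.41 km = 2410 m
t = L / v = 2410 / 6.276 = 384.0 d
   = 384.0 / 365 = 1.05 yr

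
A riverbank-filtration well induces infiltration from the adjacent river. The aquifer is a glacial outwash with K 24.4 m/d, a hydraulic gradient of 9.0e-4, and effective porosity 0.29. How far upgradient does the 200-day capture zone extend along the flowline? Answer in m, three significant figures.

15.1 m

Darcy flux q = K·i = 24.4 × 9.0e-4 = 0.02196 m/d
Seepage velocity v = q / n = 0.02196 / 0.29 = 0.07572 m/d
L = v × T = 0.07572 × 200 = 15.14 m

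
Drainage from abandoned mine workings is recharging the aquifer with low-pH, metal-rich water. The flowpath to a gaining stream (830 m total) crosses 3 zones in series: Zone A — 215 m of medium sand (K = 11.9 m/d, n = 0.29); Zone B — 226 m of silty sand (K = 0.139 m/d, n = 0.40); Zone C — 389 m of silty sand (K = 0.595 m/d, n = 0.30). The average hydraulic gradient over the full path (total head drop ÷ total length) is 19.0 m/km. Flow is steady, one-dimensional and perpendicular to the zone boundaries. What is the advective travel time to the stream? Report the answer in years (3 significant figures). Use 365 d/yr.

108 years

Continuity: the same q passes through each zone, so ΔH = q·Σ(L_j/K_j) — the zones act as resistances in series.
Σ(L/K) = 215/11.9 + 226/0.139 + 389/0.595 = 18.07 + 1626 + 653.8 = 2298 d
K_eq = L_total / Σ(L/K) = 830 / 2298 = 0.3612 m/d
q = K_eq · i = 0.3612 × 0.019 = 0.006863 m/d (same in every zone)
Zone A: v = q/n = 0.006863/0.29 = 0.02367 m/d → t_A = 215/0.02367 = 9085 d
Zone B: v = q/n = 0.006863/0.40 = 0.01716 m/d → t_B = 226/0.01716 = 13170 d
Zone C: v = q/n = 0.006863/0.30 = 0.02288 m/d → t_C = 389/0.02288 = 17000 d
Total t = 9085 + 13170 + 17000 = 39260 d
   = 39260 / 365 = 108 yr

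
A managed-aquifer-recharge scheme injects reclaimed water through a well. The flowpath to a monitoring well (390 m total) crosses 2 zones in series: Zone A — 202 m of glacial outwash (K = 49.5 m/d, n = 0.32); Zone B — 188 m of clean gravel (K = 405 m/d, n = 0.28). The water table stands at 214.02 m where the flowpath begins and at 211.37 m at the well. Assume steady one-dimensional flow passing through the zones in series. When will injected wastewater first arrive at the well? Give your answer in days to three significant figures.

Total head drop ΔH = 214.02 − 211.37 = 2.65 m
Steady 1-D flow in series ⇒ the Darcy flux q is identical in every zone and the zone head losses add (resistances L/K in series).
Σ(L/K) = 202/49.5 + 188/405 = 4.081 + 0.4642 = 4.545 d
q = ΔH / Σ(L/K) = 2.65 / 4.545 = 0.5831 m/d (same in every zone)
Zone A: v = q/n = 0.5831/0.32 = 1.822 m/d → t_A = 202/1.822 = 110.9 d
Zone B: v = q/n = 0.5831/0.28 = 2.082 m/d → t_B = 188/2.082 = 90.28 d
Total t = 110.9 + 90.28 = 201.1 d

201 days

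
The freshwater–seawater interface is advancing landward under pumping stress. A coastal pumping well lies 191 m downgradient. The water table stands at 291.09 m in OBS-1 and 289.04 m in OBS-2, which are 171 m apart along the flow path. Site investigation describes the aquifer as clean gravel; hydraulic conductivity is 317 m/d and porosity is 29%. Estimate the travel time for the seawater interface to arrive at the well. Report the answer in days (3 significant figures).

14.6 days

Hydraulic gradient i = (291.09 − 289.04) / 171 = 2.05 / 171 = 0.01199
Darcy flux q = K·i = 317 × 0.01199 = 3.800 m/d
Seepage velocity v = q / n = 3.800 / 0.29 = 13.10 m/d
t = L / v = 191 / 13.10 = 14.58 d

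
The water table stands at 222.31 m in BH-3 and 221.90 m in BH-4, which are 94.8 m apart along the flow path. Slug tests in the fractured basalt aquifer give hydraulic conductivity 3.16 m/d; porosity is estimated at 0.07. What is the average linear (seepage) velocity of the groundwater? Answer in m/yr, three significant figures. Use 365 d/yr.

Hydraulic gradient i = (222.31 − 221.90) / 94.8 = 0.41 / 94.8 = 0.004325
q = Ki = 3.16 × 0.004325 = 0.01367 m/d
v = Ki/n = 3.16·0.004325/0.07 = 0.1952 m/d
   = 0.1952 × 365 = 71.3 m/yr

71.3 m/yr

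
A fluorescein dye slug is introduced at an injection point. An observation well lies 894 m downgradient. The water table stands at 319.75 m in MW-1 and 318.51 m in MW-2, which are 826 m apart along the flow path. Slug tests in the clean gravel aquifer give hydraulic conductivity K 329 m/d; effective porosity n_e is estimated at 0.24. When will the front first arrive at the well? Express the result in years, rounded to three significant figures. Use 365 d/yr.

1.19 years

Hydraulic gradient i = (319.75 − 318.51) / 826 = 1.24 / 826 = 0.001501
Darcy flux q = K·i = 329 × 0.001501 = 0.4939 m/d
v_s = q/n_e = 0.4939/0.24 = 2.058 m/d
t = L / v = 894 / 2.058 = 434.4 d
   = 434.4 / 365 = 1.19 yr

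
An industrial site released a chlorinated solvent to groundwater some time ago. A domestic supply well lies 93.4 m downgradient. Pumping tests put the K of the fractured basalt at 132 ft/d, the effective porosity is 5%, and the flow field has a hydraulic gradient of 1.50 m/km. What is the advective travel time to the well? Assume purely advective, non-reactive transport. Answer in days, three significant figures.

K = 132 ft/d × 0.3048 = 40.23 m/d
Darcy flux q = K·i = 40.23 × 0.0015 = 0.06035 m/d
Average linear velocity = 0.06035 / 0.05 = 1.207 m/d
t = L / v = 93.4 / 1.207 = 77.38 d

77.4 days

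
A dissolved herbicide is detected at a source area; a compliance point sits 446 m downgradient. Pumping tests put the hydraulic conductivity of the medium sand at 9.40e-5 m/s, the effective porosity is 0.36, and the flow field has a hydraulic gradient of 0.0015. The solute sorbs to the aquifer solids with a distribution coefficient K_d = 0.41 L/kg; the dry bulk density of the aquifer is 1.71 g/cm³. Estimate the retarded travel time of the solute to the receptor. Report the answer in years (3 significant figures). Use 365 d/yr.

106 years

K = 9.40e-5 m/s × 86400 s/d = 8.122 m/d
Darcy flux q = K·i = 8.122 × 0.0015 = 0.01218 m/d
v = Ki/n = 8.122·0.0015/0.36 = 0.03384 m/d
Retardation R = 1 + ρ_b·K_d/n = 1 + 1.71×0.41/0.36 = 2.948
Contaminant velocity v_c = v/R = 0.03384/2.948 = 0.01148 m/d
t = L/v_c = 446/0.01148 = 38850 d
   = 38850/365 = 106 yr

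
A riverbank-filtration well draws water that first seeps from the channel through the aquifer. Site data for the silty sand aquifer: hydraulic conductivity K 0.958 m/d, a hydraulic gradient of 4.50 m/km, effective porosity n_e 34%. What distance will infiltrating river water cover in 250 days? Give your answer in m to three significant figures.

3.17 m

Darcy flux q = K·i = 0.958 × 0.0045 = 0.004311 m/d
Average linear velocity = 0.004311 / 0.34 = 0.01268 m/d
L = v × T = 0.01268 × 250 = 3.170 m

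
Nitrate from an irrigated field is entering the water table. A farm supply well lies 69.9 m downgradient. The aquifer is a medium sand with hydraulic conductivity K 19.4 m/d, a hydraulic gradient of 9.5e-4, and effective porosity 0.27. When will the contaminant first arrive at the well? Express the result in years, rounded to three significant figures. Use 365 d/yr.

Specific discharge q = 19.4 × 9.5e-4 = 0.01843 m/d
Average linear velocity = 0.01843 / 0.27 = 0.06826 m/d
t = L / v = 69.9 / 0.06826 = 1024 d
   = 1024 / 365 = 2.81 yr

2.81 years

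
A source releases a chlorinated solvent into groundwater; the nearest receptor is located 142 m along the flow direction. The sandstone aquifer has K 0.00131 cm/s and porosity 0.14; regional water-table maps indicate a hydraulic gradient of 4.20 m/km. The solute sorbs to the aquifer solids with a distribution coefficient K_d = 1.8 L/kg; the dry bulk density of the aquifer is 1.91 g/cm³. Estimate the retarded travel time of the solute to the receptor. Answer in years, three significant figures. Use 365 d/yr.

293 years

K = 0.00131 cm/s × 864 = 1.132 m/d
q = Ki = 1.132 × 0.0042 = 0.004754 m/d
v_s = q/n_e = 0.004754/0.14 = 0.03396 m/d
Retardation R = 1 + ρ_b·K_d/n = 1 + 1.91×1.8/0.14 = 25.56
Contaminant velocity v_c = v/R = 0.03396/25.56 = 0.001329 m/d
t = L/v_c = 142/0.001329 = 106900 d
   = 106900/365 = 293 yr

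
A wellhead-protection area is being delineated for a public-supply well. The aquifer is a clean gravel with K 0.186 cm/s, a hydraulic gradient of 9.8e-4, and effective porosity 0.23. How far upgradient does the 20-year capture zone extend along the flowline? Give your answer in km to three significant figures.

K = 0.186 cm/s × 864 = 160.7 m/d
Specific discharge q = 160.7 × 9.8e-4 = 0.1575 m/d
Seepage velocity v = q / n = 0.1575 / 0.23 = 0.6847 m/d
T = 20 yr × 365 = 7300 d
L = v × T = 0.6847 × 7300 = 4999 m
   = 5.00 km

5.00 km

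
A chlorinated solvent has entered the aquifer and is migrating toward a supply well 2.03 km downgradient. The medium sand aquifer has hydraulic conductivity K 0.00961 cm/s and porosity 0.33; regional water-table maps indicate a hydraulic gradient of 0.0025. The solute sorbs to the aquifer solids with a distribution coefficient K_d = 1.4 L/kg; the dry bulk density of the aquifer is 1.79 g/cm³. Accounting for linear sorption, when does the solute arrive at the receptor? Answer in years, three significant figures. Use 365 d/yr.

760 years

K = 0.00961 cm/s × 864 = 8.303 m/d
q = Ki = 8.303 × 0.0025 = 0.02076 m/d
v_s = q/n_e = 0.02076/0.33 = 0.06290 m/d
Retardation R = 1 + ρ_b·K_d/n = 1 + 1.79×1.4/0.33 = 8.594
Contaminant velocity v_c = v/R = 0.06290/8.594 = 0.007319 m/d
L = 2.03 km = 2030 m
t = L/v_c = 2030/0.007319 = 277300 d
   = 277300/365 = 760 yr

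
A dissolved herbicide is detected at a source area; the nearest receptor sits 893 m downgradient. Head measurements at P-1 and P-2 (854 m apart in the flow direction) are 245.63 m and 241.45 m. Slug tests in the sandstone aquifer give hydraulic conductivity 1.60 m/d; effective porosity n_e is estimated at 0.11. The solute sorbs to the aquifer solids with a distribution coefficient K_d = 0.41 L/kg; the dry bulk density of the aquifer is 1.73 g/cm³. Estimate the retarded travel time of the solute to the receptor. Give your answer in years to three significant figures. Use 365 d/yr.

Hydraulic gradient i = (245.63 − 241.45) / 854 = 4.18 / 854 = 0.004895
q = Ki = 1.60 × 0.004895 = 0.007831 m/d
v_s = q/n_e = 0.007831/0.11 = 0.07119 m/d
Retardation R = 1 + ρ_b·K_d/n = 1 + 1.73×0.41/0.11 = 7.448
Contaminant velocity v_c = v/R = 0.07119/7.448 = 0.009559 m/d
t = L/v_c = 893/0.009559 = 93420 d
   = 93420/365 = 256 yr

256 years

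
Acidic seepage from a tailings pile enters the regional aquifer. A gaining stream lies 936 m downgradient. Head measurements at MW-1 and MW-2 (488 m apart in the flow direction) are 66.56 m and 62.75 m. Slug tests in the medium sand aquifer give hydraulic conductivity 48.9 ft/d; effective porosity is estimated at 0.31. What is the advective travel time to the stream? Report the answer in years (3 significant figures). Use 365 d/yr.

Hydraulic gradient i = (66.56 − 62.75) / 488 = 3.81 / 488 = 0.007807
K = 48.9 ft/d × 0.3048 = 14.90 m/d
Specific discharge q = 14.90 × 0.007807 = 0.1164 m/d
v_s = q/n_e = 0.1164/0.31 = 0.3754 m/d
t = L / v = 936 / 0.3754 = 2493 d
   = 2493 / 365 = 6.83 yr

6.83 years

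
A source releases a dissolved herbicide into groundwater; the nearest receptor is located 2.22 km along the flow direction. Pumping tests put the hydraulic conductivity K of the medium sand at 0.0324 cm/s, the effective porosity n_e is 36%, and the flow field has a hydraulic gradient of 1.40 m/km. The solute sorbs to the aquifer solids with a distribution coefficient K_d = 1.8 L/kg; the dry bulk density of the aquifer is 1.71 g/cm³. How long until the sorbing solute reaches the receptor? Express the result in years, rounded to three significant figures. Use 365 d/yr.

534 years

K = 0.0324 cm/s × 864 = 27.99 m/d
Darcy flux q = K·i = 27.99 × 0.0014 = 0.03919 m/d
v = Ki/n = 27.99·0.0014/0.36 = 0.1089 m/d
Retardation R = 1 + ρ_b·K_d/n = 1 + 1.71×1.8/0.36 = 9.550
Contaminant velocity v_c = v/R = 0.1089/9.550 = 0.01140 m/d
L = 2.22 km = 2220 m
t = L/v_c = 2220/0.01140 = 194700 d
   = 194700/365 = 534 yr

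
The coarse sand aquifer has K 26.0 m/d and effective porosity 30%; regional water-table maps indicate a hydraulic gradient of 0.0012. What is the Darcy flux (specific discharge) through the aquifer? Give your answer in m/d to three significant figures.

0.0312 m/d

q = Ki = 26.0 × 0.0012 = 0.03120 m/d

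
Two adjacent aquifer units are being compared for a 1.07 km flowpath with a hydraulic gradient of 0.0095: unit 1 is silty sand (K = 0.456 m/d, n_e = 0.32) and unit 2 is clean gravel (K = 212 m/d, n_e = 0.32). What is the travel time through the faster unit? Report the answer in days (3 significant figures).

170 days

Unit 1 (silty sand): v = 0.456×0.0095/0.32 = 0.01354 m/d, t = 1070/0.01354 = 79040 d
Unit 2 (clean gravel): v = 212×0.0095/0.32 = 6.294 m/d, t = 1070/6.294 = 170.0 d
Faster unit: t = 170 d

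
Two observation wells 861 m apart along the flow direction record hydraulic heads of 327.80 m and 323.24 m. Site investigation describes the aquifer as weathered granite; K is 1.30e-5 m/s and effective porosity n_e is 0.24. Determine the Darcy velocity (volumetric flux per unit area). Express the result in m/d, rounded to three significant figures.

Hydraulic gradient i = (327.80 − 323.24) / 861 = 4.56 / 861 = 0.005296
K = 1.30e-5 m/s × 86400 s/d = 1.123 m/d
q = Ki = 1.123 × 0.005296 = 0.005949 m/d

0.00595 m/d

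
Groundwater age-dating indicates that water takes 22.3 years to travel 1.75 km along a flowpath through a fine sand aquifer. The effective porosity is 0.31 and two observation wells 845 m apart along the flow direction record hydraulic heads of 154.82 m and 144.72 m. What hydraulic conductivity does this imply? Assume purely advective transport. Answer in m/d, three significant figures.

5.58 m/d

Hydraulic gradient i = (154.82 − 144.72) / 845 = 10.10 / 845 = 0.01195
t = 22.3 years = 8140 d
L = 1.75 km = 1750 m
v = L / t = 1750 / 8140 = 0.2150 m/d
K = v · n / i = 0.2150 × 0.31 / 0.01195 = 5.58 m/d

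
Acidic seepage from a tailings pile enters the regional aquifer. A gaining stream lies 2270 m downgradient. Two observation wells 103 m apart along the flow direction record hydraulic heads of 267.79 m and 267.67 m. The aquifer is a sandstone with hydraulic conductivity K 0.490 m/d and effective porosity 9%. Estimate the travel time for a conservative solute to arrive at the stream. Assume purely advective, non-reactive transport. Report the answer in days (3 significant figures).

Hydraulic gradient i = (267.79 − 267.67) / 103 = 0.12 / 103 = 0.001165
Darcy flux q = K·i = 0.490 × 0.001165 = 5.709e-4 m/d
Average linear velocity = 5.709e-4 / 0.09 = 0.006343 m/d
t = L / v = 2270 / 0.006343 = 357900 d

358000 days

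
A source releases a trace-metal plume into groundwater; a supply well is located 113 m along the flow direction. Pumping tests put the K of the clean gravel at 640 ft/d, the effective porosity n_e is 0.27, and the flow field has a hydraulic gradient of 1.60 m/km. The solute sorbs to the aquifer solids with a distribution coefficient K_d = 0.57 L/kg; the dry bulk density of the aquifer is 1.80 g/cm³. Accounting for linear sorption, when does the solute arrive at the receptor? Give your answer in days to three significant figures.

469 days

K = 640 ft/d × 0.3048 = 195.1 m/d
q = Ki = 195.1 × 0.0016 = 0.3121 m/d
Average linear velocity = 0.3121 / 0.27 = 1.156 m/d
Retardation R = 1 + ρ_b·K_d/n = 1 + 1.80×0.57/0.27 = 4.800
Contaminant velocity v_c = v/R = 1.156/4.800 = 0.2408 m/d
t = L/v_c = 113/0.2408 = 469.2 d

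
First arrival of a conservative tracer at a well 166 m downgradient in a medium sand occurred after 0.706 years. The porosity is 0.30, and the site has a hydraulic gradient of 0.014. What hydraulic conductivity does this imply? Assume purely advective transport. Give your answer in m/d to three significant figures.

13.8 m/d

t = 0.706 years = 257.7 d
v = L / t = 166 / 257.7 = 0.6442 m/d
K = v · n / i = 0.6442 × 0.30 / 0.014 = 13.8 m/d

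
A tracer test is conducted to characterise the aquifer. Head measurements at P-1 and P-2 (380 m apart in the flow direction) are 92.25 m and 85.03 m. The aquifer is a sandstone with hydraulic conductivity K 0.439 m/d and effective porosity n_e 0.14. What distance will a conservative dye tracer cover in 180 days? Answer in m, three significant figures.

Hydraulic gradient i = (92.25 − 85.03) / 380 = 7.22 / 380 = 0.01900
Specific discharge q = 0.439 × 0.01900 = 0.008341 m/d
Average linear velocity = 0.008341 / 0.14 = 0.05958 m/d
L = v × T = 0.05958 × 180 = 10.72 m

10.7 m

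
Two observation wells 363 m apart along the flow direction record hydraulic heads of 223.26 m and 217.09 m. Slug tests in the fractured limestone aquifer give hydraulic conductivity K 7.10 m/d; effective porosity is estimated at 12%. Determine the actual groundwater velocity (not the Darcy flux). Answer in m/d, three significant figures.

1.01 m/d

Hydraulic gradient i = (223.26 − 217.09) / 363 = 6.17 / 363 = 0.01700
q = Ki = 7.10 × 0.01700 = 0.1207 m/d
Seepage velocity v = q / n = 0.1207 / 0.12 = 1.006 m/d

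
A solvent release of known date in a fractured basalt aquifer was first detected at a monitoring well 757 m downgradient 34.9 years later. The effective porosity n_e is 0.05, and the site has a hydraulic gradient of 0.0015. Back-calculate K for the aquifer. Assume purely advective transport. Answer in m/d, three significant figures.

t = 34.9 years = 12740 d
v = L / t = 757 / 12740 = 0.05943 m/d
K = v · n / i = 0.05943 × 0.05 / 0.0015 = 1.98 m/d

1.98 m/d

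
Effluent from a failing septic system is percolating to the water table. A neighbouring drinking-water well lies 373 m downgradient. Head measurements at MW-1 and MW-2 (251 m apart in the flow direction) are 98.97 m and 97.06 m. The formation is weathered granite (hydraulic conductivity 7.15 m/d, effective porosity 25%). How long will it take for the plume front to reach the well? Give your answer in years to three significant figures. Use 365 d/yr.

4.70 years

Hydraulic gradient i = (98.97 − 97.06) / 251 = 1.91 / 251 = 0.007610
Darcy flux q = K·i = 7.15 × 0.007610 = 0.05441 m/d
Seepage velocity v = q / n = 0.05441 / 0.25 = 0.2176 m/d
t = L / v = 373 / 0.2176 = 1714 d
   = 1714 / 365 = 4.70 yr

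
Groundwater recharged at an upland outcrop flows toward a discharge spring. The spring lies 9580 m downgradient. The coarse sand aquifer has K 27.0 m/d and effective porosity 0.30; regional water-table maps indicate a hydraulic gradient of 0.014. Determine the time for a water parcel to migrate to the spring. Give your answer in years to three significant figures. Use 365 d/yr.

Darcy flux q = K·i = 27.0 × 0.014 = 0.3780 m/d
v = Ki/n = 27.0·0.014/0.30 = 1.260 m/d
t = L / v = 9580 / 1.260 = 7603 d
   = 7603 / 365 = 20.8 yr

20.8 years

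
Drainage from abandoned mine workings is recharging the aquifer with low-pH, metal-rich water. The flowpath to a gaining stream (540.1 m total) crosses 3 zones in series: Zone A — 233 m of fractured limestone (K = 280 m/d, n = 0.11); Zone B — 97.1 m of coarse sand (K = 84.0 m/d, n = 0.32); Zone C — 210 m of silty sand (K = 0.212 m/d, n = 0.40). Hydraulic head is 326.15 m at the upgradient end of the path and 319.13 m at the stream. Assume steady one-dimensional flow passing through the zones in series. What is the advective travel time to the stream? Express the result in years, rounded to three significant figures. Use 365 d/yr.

Total head drop ΔH = 326.15 − 319.13 = 7.02 m
Continuity: the same q passes through each zone, so ΔH = q·Σ(L_j/K_j) — the zones act as resistances in series.
Σ(L/K) = 233/280 + 97.1/84.0 + 210/0.212 = 0.8321 + 1.156 + 990.6 = 992.6 d
q = ΔH / Σ(L/K) = 7.02 / 992.6 = 0.007073 m/d (same in every zone)
Zone A: v = q/n = 0.007073/0.11 = 0.06430 m/d → t_A = 233/0.06430 = 3624 d
Zone B: v = q/n = 0.007073/0.32 = 0.02210 m/d → t_B = 97.1/0.02210 = 4393 d
Zone C: v = q/n = 0.007073/0.40 = 0.01768 m/d → t_C = 210/0.01768 = 11880 d
Total t = 3624 + 4393 + 11880 = 19890 d
   = 19890 / 365 = 54.5 yr

54.5 years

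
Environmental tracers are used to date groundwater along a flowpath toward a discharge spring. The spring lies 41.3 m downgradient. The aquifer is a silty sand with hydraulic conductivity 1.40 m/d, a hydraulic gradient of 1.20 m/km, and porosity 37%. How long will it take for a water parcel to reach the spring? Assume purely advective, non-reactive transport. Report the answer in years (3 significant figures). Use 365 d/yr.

24.9 years

Darcy flux q = K·i = 1.40 × 0.0012 = 0.001680 m/d
v_s = q/n_e = 0.001680/0.37 = 0.004541 m/d
t = L / v = 41.3 / 0.004541 = 9096 d
   = 9096 / 365 = 24.9 yr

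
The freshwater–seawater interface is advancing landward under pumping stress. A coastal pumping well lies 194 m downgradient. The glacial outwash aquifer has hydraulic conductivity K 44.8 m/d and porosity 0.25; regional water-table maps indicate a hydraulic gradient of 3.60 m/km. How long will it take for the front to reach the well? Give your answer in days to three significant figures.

301 days

Darcy flux q = K·i = 44.8 × 0.0036 = 0.1613 m/d
v_s = q/n_e = 0.1613/0.25 = 0.6451 m/d
t = L / v = 194 / 0.6451 = 300.7 d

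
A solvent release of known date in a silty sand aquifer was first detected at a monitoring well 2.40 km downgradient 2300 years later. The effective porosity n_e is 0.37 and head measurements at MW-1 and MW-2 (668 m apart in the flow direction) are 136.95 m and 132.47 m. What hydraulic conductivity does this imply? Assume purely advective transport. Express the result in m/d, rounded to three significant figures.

Hydraulic gradient i = (136.95 − 132.47) / 668 = 4.48 / 668 = 0.006707
t = 2300 years = 839500 d
L = 2.40 km = 2400 m
v = L / t = 2400 / 839500 = 0.002859 m/d
K = v · n / i = 0.002859 × 0.37 / 0.006707 = 0.158 m/d

0.158 m/d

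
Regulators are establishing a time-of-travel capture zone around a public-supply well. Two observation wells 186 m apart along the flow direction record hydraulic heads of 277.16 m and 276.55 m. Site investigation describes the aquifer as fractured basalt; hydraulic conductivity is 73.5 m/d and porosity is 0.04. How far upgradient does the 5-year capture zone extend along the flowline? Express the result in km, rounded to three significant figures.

11.0 km

Hydraulic gradient i = (277.16 − 276.55) / 186 = 0.61 / 186 = 0.003280
Specific discharge q = 73.5 × 0.003280 = 0.2410 m/d
v_s = q/n_e = 0.2410/0.04 = 6.026 m/d
T = 5 yr × 365 = 1825 d
L = v × T = 6.026 × 1825 = 11000 m
   = 11.0 km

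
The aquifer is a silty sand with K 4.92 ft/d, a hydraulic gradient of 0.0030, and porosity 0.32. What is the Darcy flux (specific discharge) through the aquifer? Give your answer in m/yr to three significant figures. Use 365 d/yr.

K = 4.92 ft/d × 0.3048 = 1.500 m/d
Specific discharge q = 1.500 × 0.0030 = 0.004499 m/d
   = 0.004499 × 365 = 1.64 m/yr

1.64 m/yr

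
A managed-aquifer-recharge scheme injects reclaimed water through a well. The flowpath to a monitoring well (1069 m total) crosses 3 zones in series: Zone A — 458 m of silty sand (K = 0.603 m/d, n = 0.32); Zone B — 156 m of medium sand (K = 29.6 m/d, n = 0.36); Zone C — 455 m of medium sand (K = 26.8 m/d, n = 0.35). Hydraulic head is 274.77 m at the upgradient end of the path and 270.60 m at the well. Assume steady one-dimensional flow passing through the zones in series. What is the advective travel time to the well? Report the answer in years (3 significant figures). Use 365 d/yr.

Total head drop ΔH = 274.77 − 270.60 = 4.17 m
Steady 1-D flow in series ⇒ the Darcy flux q is identical in every zone and the zone head losses add (resistances L/K in series).
Σ(L/K) = 458/0.603 + 156/29.6 + 455/26.8 = 759.5 + 5.270 + 16.98 = 781.8 d
q = ΔH / Σ(L/K) = 4.17 / 781.8 = 0.005334 m/d (same in every zone)
Zone A: v = q/n = 0.005334/0.32 = 0.01667 m/d → t_A = 458/0.01667 = 27480 d
Zone B: v = q/n = 0.005334/0.36 = 0.01482 m/d → t_B = 156/0.01482 = 10530 d
Zone C: v = q/n = 0.005334/0.35 = 0.01524 m/d → t_C = 455/0.01524 = 29860 d
Total t = 27480 + 10530 + 29860 = 67860 d
   = 67860 / 365 = 186 yr

186 years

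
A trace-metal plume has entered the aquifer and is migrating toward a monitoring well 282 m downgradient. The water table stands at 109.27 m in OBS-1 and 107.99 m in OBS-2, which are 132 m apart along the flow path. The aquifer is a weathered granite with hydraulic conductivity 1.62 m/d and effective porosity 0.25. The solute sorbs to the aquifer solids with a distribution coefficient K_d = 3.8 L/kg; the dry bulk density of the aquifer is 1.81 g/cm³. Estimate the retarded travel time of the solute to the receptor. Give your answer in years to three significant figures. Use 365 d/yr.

Hydraulic gradient i = (109.27 − 107.99) / 132 = 1.28 / 132 = 0.009697
q = Ki = 1.62 × 0.009697 = 0.01571 m/d
v_s = q/n_e = 0.01571/0.25 = 0.06284 m/d
Retardation R = 1 + ρ_b·K_d/n = 1 + 1.81×3.8/0.25 = 28.51
Contaminant velocity v_c = v/R = 0.06284/28.51 = 0.002204 m/d
t = L/v_c = 282/0.002204 = 128000 d
   = 128000/365 = 351 yr

351 years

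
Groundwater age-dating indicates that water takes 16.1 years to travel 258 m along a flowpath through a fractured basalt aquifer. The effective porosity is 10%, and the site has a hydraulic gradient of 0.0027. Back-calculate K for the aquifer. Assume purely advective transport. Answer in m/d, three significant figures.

t = 16.1 years = 5877 d
v = L / t = 258 / 5877 = 0.04390 m/d
K = v · n / i = 0.04390 × 0.10 / 0.0027 = 1.63 m/d

1.63 m/d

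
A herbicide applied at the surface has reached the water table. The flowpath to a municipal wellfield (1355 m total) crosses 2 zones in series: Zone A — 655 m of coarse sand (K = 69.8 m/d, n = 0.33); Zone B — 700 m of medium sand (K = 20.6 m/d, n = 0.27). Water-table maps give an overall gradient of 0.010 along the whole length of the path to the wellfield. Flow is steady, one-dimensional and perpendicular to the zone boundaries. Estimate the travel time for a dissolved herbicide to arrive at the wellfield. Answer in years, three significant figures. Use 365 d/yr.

Continuity: the same q passes through each zone, so ΔH = q·Σ(L_j/K_j) — the zones act as resistances in series.
Σ(L/K) = 655/69.8 + 700/20.6 = 9.384 + 33.98 = 43.36 d
K_eq = L_total / Σ(L/K) = 1355 / 43.36 = 31.25 m/d
q = K_eq · i = 31.25 × 0.010 = 0.3125 m/d (same in every zone)
Zone A: v = q/n = 0.3125/0.33 = 0.9469 m/d → t_A = 655/0.9469 = 691.8 d
Zone B: v = q/n = 0.3125/0.27 = 1.157 m/d → t_B = 700/1.157 = 604.9 d
Total t = 691.8 + 604.9 = 1297 d
   = 1297 / 365 = 3.55 yr

3.55 years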